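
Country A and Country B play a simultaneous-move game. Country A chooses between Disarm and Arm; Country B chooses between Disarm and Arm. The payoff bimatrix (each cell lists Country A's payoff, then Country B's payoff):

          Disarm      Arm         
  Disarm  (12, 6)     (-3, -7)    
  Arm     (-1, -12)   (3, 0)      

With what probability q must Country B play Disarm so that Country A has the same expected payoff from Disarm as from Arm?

q = 6/19

Country B's mix must leave Country A indifferent between Disarm and Arm.
  Country A's payoff from Disarm: q·12 + (1−q)·(-3) = 15q - 3
  Country A's payoff from Arm: q·(-1) + (1−q)·3 = -4q + 3
  15q - 3 = -4q + 3  ⇒  19q = 6  ⇒  q = 6/19.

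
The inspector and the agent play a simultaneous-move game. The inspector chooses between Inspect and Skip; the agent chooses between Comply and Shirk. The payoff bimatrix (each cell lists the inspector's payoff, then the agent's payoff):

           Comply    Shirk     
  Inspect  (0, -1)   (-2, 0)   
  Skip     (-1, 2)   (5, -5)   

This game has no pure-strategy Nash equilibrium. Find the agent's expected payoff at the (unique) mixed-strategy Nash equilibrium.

-5/8

For the agent to be willing to mix, the agent must be indifferent between Comply and Shirk, which pins down the inspector's mix.
  the agent's payoff from Comply: p·(-1) + (1−p)·2 = -3p + 2
  the agent's payoff from Shirk: p·0 + (1−p)·(-5) = 5p - 5
  -3p + 2 = 5p - 5  ⇒  -8p = -7  ⇒  p = 7/8.
At equilibrium the agent is indifferent across columns, so the agent's payoff equals the payoff from Comply: (7/8)·(-1) + (1/8)·2 = -5/8.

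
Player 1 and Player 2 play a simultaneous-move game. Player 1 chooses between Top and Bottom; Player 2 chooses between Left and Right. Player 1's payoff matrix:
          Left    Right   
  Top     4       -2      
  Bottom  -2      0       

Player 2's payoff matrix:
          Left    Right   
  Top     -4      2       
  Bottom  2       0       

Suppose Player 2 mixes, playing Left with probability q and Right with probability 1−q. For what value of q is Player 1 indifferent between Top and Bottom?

q = 1/4

For Player 1 to be willing to mix, Player 1 must be indifferent between Top and Bottom, which pins down Player 2's mix.
  Player 1's payoff to Top: q·4 + (1−q)·(-2) = 6q - 2
  Player 1's payoff to Bottom: q·(-2) + (1−q)·0 = -2q
  6q - 2 = -2q  ⇒  8q = 2  ⇒  q = 1/4.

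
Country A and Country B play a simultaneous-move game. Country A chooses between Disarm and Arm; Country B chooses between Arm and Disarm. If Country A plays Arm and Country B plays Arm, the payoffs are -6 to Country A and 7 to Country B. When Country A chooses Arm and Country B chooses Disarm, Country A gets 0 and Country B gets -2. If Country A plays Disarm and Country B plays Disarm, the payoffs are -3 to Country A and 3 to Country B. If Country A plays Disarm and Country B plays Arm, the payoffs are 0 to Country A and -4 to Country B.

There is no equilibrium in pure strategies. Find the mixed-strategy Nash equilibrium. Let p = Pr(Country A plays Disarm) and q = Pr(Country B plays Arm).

p = 9/16, q = 1/3

Set Country B's expected payoff from Arm equal to that from Disarm:
  Country B's payoff to Arm: p·(-4) + (1−p)·7 = -11p + 7
  Country B's payoff to Disarm: p·3 + (1−p)·(-2) = 5p - 2
  -11p + 7 = 5p - 2  ⇒  -16p = -9  ⇒  p = 9/16.
In a mixed equilibrium Country A is indifferent between Disarm and Arm; this condition fixes q.
  Country A's payoff from Disarm: q·0 + (1−q)·(-3) = 3q - 3
  Country A's payoff from Arm: q·(-6) + (1−q)·0 = -6q
  3q - 3 = -6q  ⇒  9q = 3  ⇒  q = 1/3.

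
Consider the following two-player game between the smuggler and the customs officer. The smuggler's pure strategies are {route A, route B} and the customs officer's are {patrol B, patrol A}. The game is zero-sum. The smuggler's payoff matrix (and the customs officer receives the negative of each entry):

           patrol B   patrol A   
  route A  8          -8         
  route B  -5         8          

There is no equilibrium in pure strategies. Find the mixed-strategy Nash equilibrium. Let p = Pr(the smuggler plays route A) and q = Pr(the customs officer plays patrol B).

For the customs officer to be willing to mix, the customs officer must be indifferent between patrol B and patrol A, which pins down the smuggler's mix.
  the customs officer's payoff to patrol B: p·(-8) + (1−p)·5 = -13p + 5
  the customs officer's payoff to patrol A: p·8 + (1−p)·(-8) = 16p - 8
  -13p + 5 = 16p - 8  ⇒  -29p = -13  ⇒  p = 13/29.
In a mixed equilibrium the smuggler is indifferent between route A and route B; this condition fixes q.
  the smuggler's payoff from route A: q·8 + (1−q)·(-8) = 16q - 8
  the smuggler's payoff from route B: q·(-5) + (1−q)·8 = -13q + 8
  16q - 8 = -13q + 8  ⇒  29q = 16  ⇒  q = 16/29.

p = 13/29, q = 16/29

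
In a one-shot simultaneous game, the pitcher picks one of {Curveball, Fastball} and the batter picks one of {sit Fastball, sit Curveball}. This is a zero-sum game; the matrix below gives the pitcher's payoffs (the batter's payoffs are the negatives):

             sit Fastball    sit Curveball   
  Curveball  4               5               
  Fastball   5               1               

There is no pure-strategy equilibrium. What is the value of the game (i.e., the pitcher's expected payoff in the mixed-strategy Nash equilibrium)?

v = 21/5

The pitcher's indifference between Curveball and Fastball determines the batter's mixing probability q:
  the pitcher's expected payoff from Curveball: q·4 + (1−q)·5 = -q + 5
  the pitcher's expected payoff from Fastball: q·5 + (1−q)·1 = 4q + 1
  -q + 5 = 4q + 1  ⇒  -5q = -4  ⇒  q = 4/5.
The value is the pitcher's expected payoff against this mix (using Curveball): (4/5)·4 + (1/5)·5 = 21/5.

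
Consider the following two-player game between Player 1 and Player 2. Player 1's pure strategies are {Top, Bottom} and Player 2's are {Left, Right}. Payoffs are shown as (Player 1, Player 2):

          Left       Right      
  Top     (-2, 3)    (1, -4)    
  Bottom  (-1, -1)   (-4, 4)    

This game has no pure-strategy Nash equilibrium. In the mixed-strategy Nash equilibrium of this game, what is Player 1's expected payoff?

-3/2

In a mixed equilibrium Player 1 is indifferent between Top and Bottom; this condition fixes q.
  Player 1's payoff to Top: q·(-2) + (1−q)·1 = -3q + 1
  Player 1's payoff to Bottom: q·(-1) + (1−q)·(-4) = 3q - 4
  -3q + 1 = 3q - 4  ⇒  -6q = -5  ⇒  q = 5/6.
At equilibrium Player 1 is indifferent across rows, so Player 1's payoff equals the payoff from Top: (5/6)·(-2) + (1/6)·1 = -3/2.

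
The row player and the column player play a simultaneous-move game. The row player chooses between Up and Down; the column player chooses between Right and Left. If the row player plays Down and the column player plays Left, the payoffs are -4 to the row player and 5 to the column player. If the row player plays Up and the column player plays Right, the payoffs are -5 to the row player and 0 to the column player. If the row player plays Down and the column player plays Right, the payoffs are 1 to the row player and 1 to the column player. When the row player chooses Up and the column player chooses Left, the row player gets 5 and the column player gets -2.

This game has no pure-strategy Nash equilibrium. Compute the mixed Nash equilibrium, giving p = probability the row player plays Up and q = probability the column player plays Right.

The row player's mix must leave the column player indifferent between Right and Left.
  the column player's payoff to Right: p·0 + (1−p)·1 = -p + 1
  the column player's payoff to Left: p·(-2) + (1−p)·5 = -7p + 5
  -p + 1 = -7p + 5  ⇒  6p = 4  ⇒  p = 2/3.
Set the row player's expected payoff from Up equal to that from Down:
  the row player's payoff from Up: q·(-5) + (1−q)·5 = -10q + 5
  the row player's payoff from Down: q·1 + (1−q)·(-4) = 5q - 4
  -10q + 5 = 5q - 4  ⇒  -15q = -9  ⇒  q = 3/5.

p = 2/3, q = 3/5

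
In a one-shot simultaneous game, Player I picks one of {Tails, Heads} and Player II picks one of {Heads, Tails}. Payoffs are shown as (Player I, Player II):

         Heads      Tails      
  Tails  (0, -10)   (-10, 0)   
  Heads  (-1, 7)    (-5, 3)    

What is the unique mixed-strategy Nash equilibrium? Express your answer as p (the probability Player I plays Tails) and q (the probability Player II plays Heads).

Player II's indifference between Heads and Tails determines Player I's mixing probability p:
  Player II's payoff from Heads: p·(-10) + (1−p)·7 = -17p + 7
  Player II's payoff from Tails: p·0 + (1−p)·3 = -3p + 3
  -17p + 7 = -3p + 3  ⇒  -14p = -4  ⇒  p = 2/7.
Player I's indifference between Tails and Heads determines Player II's mixing probability q:
  Player I's payoff to Tails: q·0 + (1−q)·(-10) = 10q - 10
  Player I's payoff to Heads: q·(-1) + (1−q)·(-5) = 4q - 5
  10q - 10 = 4q - 5  ⇒  6q = 5  ⇒  q = 5/6.

p = 2/7, q = 5/6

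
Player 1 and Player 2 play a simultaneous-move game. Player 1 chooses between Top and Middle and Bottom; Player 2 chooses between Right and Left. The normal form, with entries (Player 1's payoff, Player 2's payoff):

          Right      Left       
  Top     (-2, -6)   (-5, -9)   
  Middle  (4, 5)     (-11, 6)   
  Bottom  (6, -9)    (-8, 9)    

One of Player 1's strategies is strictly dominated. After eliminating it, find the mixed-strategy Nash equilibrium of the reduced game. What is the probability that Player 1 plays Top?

Player 1's strategy Middle is strictly dominated by Bottom: 6 > 4 and -8 > -11. Eliminate Middle.
In a mixed equilibrium Player 2 is indifferent between Right and Left; this condition fixes p.
  Player 2's payoff to Right: p·(-6) + (1−p)·(-9) = 3p - 9
  Player 2's payoff to Left: p·(-9) + (1−p)·9 = -18p + 9
  3p - 9 = -18p + 9  ⇒  21p = 18  ⇒  p = 6/7.

p = 6/7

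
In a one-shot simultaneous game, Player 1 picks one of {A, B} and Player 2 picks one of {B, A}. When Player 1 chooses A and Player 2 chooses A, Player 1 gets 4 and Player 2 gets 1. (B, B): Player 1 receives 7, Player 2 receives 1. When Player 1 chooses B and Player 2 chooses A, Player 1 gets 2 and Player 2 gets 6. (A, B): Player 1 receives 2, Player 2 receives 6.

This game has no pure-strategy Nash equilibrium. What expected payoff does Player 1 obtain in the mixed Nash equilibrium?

Set Player 1's expected payoff from A equal to that from B:
  Player 1's expected payoff from A: q·2 + (1−q)·4 = -2q + 4
  Player 1's expected payoff from B: q·7 + (1−q)·2 = 5q + 2
  -2q + 4 = 5q + 2  ⇒  -7q = -2  ⇒  q = 2/7.
At equilibrium Player 1 is indifferent across rows, so Player 1's payoff equals the payoff from A: (2/7)·2 + (5/7)·4 = 24/7.

24/7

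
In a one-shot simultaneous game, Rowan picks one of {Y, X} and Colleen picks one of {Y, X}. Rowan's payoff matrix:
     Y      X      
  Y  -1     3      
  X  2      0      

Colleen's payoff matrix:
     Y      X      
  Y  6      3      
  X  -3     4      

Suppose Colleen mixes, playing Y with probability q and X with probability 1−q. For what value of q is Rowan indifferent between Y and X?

Set Rowan's expected payoff from Y equal to that from X:
  Rowan's expected payoff from Y: q·(-1) + (1−q)·3 = -4q + 3
  Rowan's expected payoff from X: q·2 + (1−q)·0 = 2q
  -4q + 3 = 2q  ⇒  -6q = -3  ⇒  q = 1/2.

q = 1/2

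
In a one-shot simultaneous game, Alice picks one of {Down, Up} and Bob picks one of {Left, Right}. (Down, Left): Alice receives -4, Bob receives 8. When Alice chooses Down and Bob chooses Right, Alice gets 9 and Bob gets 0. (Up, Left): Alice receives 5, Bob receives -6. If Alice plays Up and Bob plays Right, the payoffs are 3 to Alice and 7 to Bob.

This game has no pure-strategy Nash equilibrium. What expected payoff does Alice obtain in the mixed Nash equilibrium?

19/5

Set Alice's expected payoff from Down equal to that from Up:
  Alice's payoff to Down: q·(-4) + (1−q)·9 = -13q + 9
  Alice's payoff to Up: q·5 + (1−q)·3 = 2q + 3
  -13q + 9 = 2q + 3  ⇒  -15q = -6  ⇒  q = 2/5.
At equilibrium Alice is indifferent across rows, so Alice's payoff equals the payoff from Down: (2/5)·(-4) + (3/5)·9 = 19/5.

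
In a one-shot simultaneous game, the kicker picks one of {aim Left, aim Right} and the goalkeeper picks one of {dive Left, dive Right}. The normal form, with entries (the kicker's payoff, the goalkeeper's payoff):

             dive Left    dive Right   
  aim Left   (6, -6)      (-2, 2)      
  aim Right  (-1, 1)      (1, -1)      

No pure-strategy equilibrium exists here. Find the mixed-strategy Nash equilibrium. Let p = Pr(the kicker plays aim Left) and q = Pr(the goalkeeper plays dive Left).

p = 1/5, q = 3/10

For the goalkeeper to be willing to mix, the goalkeeper must be indifferent between dive Left and dive Right, which pins down the kicker's mix.
  the goalkeeper's payoff to dive Left: p·(-6) + (1−p)·1 = -7p + 1
  the goalkeeper's payoff to dive Right: p·2 + (1−p)·(-1) = 3p - 1
  -7p + 1 = 3p - 1  ⇒  -10p = -2  ⇒  p = 1/5.
In a mixed equilibrium the kicker is indifferent between aim Left and aim Right; this condition fixes q.
  the kicker's payoff to aim Left: q·6 + (1−q)·(-2) = 8q - 2
  the kicker's payoff to aim Right: q·(-1) + (1−q)·1 = -2q + 1
  8q - 2 = -2q + 1  ⇒  10q = 3  ⇒  q = 3/10.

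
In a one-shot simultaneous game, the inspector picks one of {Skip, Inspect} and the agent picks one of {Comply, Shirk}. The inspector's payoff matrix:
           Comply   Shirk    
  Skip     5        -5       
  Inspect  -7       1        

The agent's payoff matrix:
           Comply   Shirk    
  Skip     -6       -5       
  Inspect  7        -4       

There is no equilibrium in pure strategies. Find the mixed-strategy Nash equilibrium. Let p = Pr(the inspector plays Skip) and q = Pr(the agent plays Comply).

p = 11/12, q = 1/3

For the agent to be willing to mix, the agent must be indifferent between Comply and Shirk, which pins down the inspector's mix.
  the agent's expected payoff from Comply: p·(-6) + (1−p)·7 = -13p + 7
  the agent's expected payoff from Shirk: p·(-5) + (1−p)·(-4) = -p - 4
  -13p + 7 = -p - 4  ⇒  -12p = -11  ⇒  p = 11/12.
For the inspector to be willing to mix, the inspector must be indifferent between Skip and Inspect, which pins down the agent's mix.
  the inspector's expected payoff from Skip: q·5 + (1−q)·(-5) = 10q - 5
  the inspector's expected payoff from Inspect: q·(-7) + (1−q)·1 = -8q + 1
  10q - 5 = -8q + 1  ⇒  18q = 6  ⇒  q = 1/3.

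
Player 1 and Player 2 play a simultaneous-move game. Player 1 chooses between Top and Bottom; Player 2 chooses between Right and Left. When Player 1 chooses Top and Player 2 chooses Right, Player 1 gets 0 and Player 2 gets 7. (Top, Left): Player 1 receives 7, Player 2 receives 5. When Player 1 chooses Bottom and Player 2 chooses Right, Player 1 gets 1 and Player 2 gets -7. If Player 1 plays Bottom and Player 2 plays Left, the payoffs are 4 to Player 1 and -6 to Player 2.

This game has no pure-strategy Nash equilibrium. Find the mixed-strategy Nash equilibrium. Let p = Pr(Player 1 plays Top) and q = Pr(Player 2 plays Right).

p = 1/3, q = 3/4

For Player 2 to be willing to mix, Player 2 must be indifferent between Right and Left, which pins down Player 1's mix.
  Player 2's payoff from Right: p·7 + (1−p)·(-7) = 14p - 7
  Player 2's payoff from Left: p·5 + (1−p)·(-6) = 11p - 6
  14p - 7 = 11p - 6  ⇒  3p = 1  ⇒  p = 1/3.
Player 2's mix must leave Player 1 indifferent between Top and Bottom.
  Player 1's payoff from Top: q·0 + (1−q)·7 = -7q + 7
  Player 1's payoff from Bottom: q·1 + (1−q)·4 = -3q + 4
  -7q + 7 = -3q + 4  ⇒  -4q = -3  ⇒  q = 3/4.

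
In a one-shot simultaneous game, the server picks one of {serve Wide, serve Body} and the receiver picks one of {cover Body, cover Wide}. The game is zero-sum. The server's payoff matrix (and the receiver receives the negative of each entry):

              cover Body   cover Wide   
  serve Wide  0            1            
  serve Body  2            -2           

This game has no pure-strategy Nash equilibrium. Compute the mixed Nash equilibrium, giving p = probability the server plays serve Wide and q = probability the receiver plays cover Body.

The server's mix must leave the receiver indifferent between cover Body and cover Wide.
  the receiver's payoff from cover Body: p·0 + (1−p)·(-2) = 2p - 2
  the receiver's payoff from cover Wide: p·(-1) + (1−p)·2 = -3p + 2
  2p - 2 = -3p + 2  ⇒  5p = 4  ⇒  p = 4/5.
Set the server's expected payoff from serve Wide equal to that from serve Body:
  the server's payoff to serve Wide: q·0 + (1−q)·1 = -q + 1
  the server's payoff to serve Body: q·2 + (1−q)·(-2) = 4q - 2
  -q + 1 = 4q - 2  ⇒  -5q = -3  ⇒  q = 3/5.

p = 4/5, q = 3/5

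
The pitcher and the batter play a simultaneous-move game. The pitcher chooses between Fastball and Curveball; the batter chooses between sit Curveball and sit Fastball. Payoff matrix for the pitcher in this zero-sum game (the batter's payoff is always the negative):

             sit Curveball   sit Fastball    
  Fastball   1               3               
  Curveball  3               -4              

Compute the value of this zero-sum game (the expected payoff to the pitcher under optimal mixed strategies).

v = 13/9

The batter's mix must leave the pitcher indifferent between Fastball and Curveball.
  the pitcher's payoff to Fastball: q·1 + (1−q)·3 = -2q + 3
  the pitcher's payoff to Curveball: q·3 + (1−q)·(-4) = 7q - 4
  -2q + 3 = 7q - 4  ⇒  -9q = -7  ⇒  q = 7/9.
The value is the pitcher's expected payoff against this mix (using Fastball): (7/9)·1 + (2/9)·3 = 13/9.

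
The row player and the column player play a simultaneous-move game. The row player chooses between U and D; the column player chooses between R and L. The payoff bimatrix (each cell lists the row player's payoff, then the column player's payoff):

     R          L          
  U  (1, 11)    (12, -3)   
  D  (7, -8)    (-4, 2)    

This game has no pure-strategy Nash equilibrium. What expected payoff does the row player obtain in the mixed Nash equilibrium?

4

In a mixed equilibrium the row player is indifferent between U and D; this condition fixes q.
  the row player's payoff from U: q·1 + (1−q)·12 = -11q + 12
  the row player's payoff from D: q·7 + (1−q)·(-4) = 11q - 4
  -11q + 12 = 11q - 4  ⇒  -22q = -16  ⇒  q = 8/11.
At equilibrium the row player is indifferent across rows, so the row player's payoff equals the payoff from U: (8/11)·1 + (3/11)·12 = 4.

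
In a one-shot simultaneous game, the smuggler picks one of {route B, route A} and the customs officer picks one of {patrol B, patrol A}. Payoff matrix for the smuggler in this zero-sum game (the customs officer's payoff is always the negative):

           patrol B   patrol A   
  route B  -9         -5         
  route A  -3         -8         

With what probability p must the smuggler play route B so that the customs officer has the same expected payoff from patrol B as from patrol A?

In a mixed equilibrium the customs officer is indifferent between patrol B and patrol A; this condition fixes p.
  the customs officer's payoff to patrol B: p·9 + (1−p)·3 = 6p + 3
  the customs officer's payoff to patrol A: p·5 + (1−p)·8 = -3p + 8
  6p + 3 = -3p + 8  ⇒  9p = 5  ⇒  p = 5/9.

p = 5/9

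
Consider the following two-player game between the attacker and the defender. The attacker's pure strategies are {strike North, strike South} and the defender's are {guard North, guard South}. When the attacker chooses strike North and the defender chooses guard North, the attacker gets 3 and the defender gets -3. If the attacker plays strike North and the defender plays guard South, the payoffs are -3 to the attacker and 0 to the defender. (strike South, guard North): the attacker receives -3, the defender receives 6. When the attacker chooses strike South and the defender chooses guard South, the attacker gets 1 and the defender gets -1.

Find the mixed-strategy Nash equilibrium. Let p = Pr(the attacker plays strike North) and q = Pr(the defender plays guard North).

p = 7/10, q = 2/5

In a mixed equilibrium the defender is indifferent between guard North and guard South; this condition fixes p.
  the defender's payoff from guard North: p·(-3) + (1−p)·6 = -9p + 6
  the defender's payoff from guard South: p·0 + (1−p)·(-1) = p - 1
  -9p + 6 = p - 1  ⇒  -10p = -7  ⇒  p = 7/10.
In a mixed equilibrium the attacker is indifferent between strike North and strike South; this condition fixes q.
  the attacker's payoff from strike North: q·3 + (1−q)·(-3) = 6q - 3
  the attacker's payoff from strike South: q·(-3) + (1−q)·1 = -4q + 1
  6q - 3 = -4q + 1  ⇒  10q = 4  ⇒  q = 2/5.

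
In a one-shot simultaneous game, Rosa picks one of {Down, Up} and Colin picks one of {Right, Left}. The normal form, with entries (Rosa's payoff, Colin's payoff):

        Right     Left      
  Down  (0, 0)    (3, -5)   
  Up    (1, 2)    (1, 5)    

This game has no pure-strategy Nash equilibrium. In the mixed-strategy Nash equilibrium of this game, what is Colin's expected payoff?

5/4

Set Colin's expected payoff from Right equal to that from Left:
  Colin's expected payoff from Right: p·0 + (1−p)·2 = -2p + 2
  Colin's expected payoff from Left: p·(-5) + (1−p)·5 = -10p + 5
  -2p + 2 = -10p + 5  ⇒  8p = 3  ⇒  p = 3/8.
At equilibrium Colin is indifferent across columns, so Colin's payoff equals the payoff from Right: (3/8)·0 + (5/8)·2 = 5/4.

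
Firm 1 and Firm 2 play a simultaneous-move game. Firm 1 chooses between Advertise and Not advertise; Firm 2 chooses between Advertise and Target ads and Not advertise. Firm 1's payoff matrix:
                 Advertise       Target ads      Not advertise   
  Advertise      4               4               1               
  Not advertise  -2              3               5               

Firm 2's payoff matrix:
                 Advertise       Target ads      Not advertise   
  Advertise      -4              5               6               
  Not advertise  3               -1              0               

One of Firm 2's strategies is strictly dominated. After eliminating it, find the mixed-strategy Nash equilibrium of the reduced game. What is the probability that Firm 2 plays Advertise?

Firm 2's strategy Target ads is strictly dominated by Not advertise: 6 > 5 and 0 > -1. Eliminate Target ads.
Firm 2's mix must leave Firm 1 indifferent between Advertise and Not advertise.
  Firm 1's payoff from Advertise: q·4 + (1−q)·1 = 3q + 1
  Firm 1's payoff from Not advertise: q·(-2) + (1−q)·5 = -7q + 5
  3q + 1 = -7q + 5  ⇒  10q = 4  ⇒  q = 2/5.

q = 2/5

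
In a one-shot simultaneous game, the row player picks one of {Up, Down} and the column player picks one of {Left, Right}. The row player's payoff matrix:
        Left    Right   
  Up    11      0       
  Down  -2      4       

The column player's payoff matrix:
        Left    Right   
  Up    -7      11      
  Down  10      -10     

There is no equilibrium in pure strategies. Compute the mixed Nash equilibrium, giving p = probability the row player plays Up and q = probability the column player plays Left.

p = 10/19, q = 4/17

For the column player to be willing to mix, the column player must be indifferent between Left and Right, which pins down the row player's mix.
  the column player's payoff to Left: p·(-7) + (1−p)·10 = -17p + 10
  the column player's payoff to Right: p·11 + (1−p)·(-10) = 21p - 10
  -17p + 10 = 21p - 10  ⇒  -38p = -20  ⇒  p = 10/19.
For the row player to be willing to mix, the row player must be indifferent between Up and Down, which pins down the column player's mix.
  the row player's payoff to Up: q·11 + (1−q)·0 = 11q
  the row player's payoff to Down: q·(-2) + (1−q)·4 = -6q + 4
  11q = -6q + 4  ⇒  17q = 4  ⇒  q = 4/17.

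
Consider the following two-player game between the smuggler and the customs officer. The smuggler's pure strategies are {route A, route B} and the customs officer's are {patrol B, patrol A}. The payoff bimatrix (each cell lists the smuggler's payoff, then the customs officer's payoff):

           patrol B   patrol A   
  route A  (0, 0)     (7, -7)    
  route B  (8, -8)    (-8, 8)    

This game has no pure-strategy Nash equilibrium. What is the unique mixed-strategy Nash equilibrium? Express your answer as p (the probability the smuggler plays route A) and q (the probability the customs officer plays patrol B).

Set the customs officer's expected payoff from patrol B equal to that from patrol A:
  the customs officer's payoff to patrol B: p·0 + (1−p)·(-8) = 8p - 8
  the customs officer's payoff to patrol A: p·(-7) + (1−p)·8 = -15p + 8
  8p - 8 = -15p + 8  ⇒  23p = 16  ⇒  p = 16/23.
The customs officer's mix must leave the smuggler indifferent between route A and route B.
  the smuggler's expected payoff from route A: q·0 + (1−q)·7 = -7q + 7
  the smuggler's expected payoff from route B: q·8 + (1−q)·(-8) = 16q - 8
  -7q + 7 = 16q - 8  ⇒  -23q = -15  ⇒  q = 15/23.

p = 16/23, q = 15/23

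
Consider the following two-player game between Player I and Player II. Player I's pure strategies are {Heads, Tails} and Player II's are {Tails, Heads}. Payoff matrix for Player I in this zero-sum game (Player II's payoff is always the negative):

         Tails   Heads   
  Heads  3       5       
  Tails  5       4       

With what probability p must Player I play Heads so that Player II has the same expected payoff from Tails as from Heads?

Set Player II's expected payoff from Tails equal to that from Heads:
  Player II's expected payoff from Tails: p·(-3) + (1−p)·(-5) = 2p - 5
  Player II's expected payoff from Heads: p·(-5) + (1−p)·(-4) = -p - 4
  2p - 5 = -p - 4  ⇒  3p = 1  ⇒  p = 1/3.

p = 1/3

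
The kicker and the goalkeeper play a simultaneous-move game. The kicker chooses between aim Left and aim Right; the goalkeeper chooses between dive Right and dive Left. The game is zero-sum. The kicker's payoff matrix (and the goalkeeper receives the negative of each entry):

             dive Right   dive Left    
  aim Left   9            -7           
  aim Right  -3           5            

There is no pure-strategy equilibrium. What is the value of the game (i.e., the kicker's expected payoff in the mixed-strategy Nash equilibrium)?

In a mixed equilibrium the kicker is indifferent between aim Left and aim Right; this condition fixes q.
  the kicker's expected payoff from aim Left: q·9 + (1−q)·(-7) = 16q - 7
  the kicker's expected payoff from aim Right: q·(-3) + (1−q)·5 = -8q + 5
  16q - 7 = -8q + 5  ⇒  24q = 12  ⇒  q = 1/2.
The value is the kicker's expected payoff against this mix (using aim Left): (1/2)·9 + (1/2)·(-7) = 1.

v = 1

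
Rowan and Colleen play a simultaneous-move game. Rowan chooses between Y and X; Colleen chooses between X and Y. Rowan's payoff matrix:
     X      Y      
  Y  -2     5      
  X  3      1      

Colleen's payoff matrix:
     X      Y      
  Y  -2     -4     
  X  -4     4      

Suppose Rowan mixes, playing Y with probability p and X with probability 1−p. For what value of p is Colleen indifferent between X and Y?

p = 4/5

Rowan's mix must leave Colleen indifferent between X and Y.
  Colleen's payoff from X: p·(-2) + (1−p)·(-4) = 2p - 4
  Colleen's payoff from Y: p·(-4) + (1−p)·4 = -8p + 4
  2p - 4 = -8p + 4  ⇒  10p = 8  ⇒  p = 4/5.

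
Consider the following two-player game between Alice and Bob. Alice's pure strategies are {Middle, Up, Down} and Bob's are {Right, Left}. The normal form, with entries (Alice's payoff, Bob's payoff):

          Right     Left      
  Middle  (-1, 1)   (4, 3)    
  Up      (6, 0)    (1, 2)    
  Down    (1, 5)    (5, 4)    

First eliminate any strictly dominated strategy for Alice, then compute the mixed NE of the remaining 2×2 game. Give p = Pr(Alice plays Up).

p = 1/3

Alice's strategy Middle is strictly dominated by Down: 1 > -1 and 5 > 4. Eliminate Middle.
Set Bob's expected payoff from Right equal to that from Left:
  Bob's payoff to Right: p·0 + (1−p)·5 = -5p + 5
  Bob's payoff to Left: p·2 + (1−p)·4 = -2p + 4
  -5p + 5 = -2p + 4  ⇒  -3p = -1  ⇒  p = 1/3.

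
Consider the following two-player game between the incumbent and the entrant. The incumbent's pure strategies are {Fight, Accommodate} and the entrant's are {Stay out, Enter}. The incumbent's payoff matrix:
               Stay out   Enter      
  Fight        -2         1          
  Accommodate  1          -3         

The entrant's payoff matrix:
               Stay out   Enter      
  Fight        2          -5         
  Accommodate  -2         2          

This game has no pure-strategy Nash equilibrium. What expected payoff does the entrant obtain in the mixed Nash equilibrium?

-6/11

The entrant's indifference between Stay out and Enter determines the incumbent's mixing probability p:
  the entrant's payoff to Stay out: p·2 + (1−p)·(-2) = 4p - 2
  the entrant's payoff to Enter: p·(-5) + (1−p)·2 = -7p + 2
  4p - 2 = -7p + 2  ⇒  11p = 4  ⇒  p = 4/11.
At equilibrium the entrant is indifferent across columns, so the entrant's payoff equals the payoff from Stay out: (4/11)·2 + (7/11)·(-2) = -6/11.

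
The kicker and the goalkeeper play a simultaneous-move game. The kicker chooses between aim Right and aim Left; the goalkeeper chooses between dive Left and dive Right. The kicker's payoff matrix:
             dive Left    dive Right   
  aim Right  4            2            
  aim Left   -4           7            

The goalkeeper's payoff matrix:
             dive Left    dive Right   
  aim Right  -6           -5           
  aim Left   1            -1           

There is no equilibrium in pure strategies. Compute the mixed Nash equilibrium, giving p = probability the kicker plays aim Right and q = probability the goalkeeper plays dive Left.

The goalkeeper's indifference between dive Left and dive Right determines the kicker's mixing probability p:
  the goalkeeper's expected payoff from dive Left: p·(-6) + (1−p)·1 = -7p + 1
  the goalkeeper's expected payoff from dive Right: p·(-5) + (1−p)·(-1) = -4p - 1
  -7p + 1 = -4p - 1  ⇒  -3p = -2  ⇒  p = 2/3.
Set the kicker's expected payoff from aim Right equal to that from aim Left:
  the kicker's payoff to aim Right: q·4 + (1−q)·2 = 2q + 2
  the kicker's payoff to aim Left: q·(-4) + (1−q)·7 = -11q + 7
  2q + 2 = -11q + 7  ⇒  13q = 5  ⇒  q = 5/13.

p = 2/3, q = 5/13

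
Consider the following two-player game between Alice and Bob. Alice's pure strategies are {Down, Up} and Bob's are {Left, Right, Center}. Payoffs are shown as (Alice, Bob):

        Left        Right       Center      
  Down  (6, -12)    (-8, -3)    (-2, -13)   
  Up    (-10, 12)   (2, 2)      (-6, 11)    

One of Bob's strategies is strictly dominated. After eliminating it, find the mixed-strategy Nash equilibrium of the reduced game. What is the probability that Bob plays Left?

Bob's strategy Center is strictly dominated by Left: -12 > -13 and 12 > 11. Eliminate Center.
In a mixed equilibrium Alice is indifferent between Down and Up; this condition fixes q.
  Alice's expected payoff from Down: q·6 + (1−q)·(-8) = 14q - 8
  Alice's expected payoff from Up: q·(-10) + (1−q)·2 = -12q + 2
  14q - 8 = -12q + 2  ⇒  26q = 10  ⇒  q = 5/13.

q = 5/13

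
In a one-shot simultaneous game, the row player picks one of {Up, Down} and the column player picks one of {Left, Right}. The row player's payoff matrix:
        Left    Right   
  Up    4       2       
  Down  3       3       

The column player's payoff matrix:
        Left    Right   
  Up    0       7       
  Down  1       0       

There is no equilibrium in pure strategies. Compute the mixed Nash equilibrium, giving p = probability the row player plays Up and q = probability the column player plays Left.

p = 1/8, q = 1/2

The row player's mix must leave the column player indifferent between Left and Right.
  the column player's payoff from Left: p·0 + (1−p)·1 = -p + 1
  the column player's payoff from Right: p·7 + (1−p)·0 = 7p
  -p + 1 = 7p  ⇒  -8p = -1  ⇒  p = 1/8.
Set the row player's expected payoff from Up equal to that from Down:
  the row player's expected payoff from Up: q·4 + (1−q)·2 = 2q + 2
  the row player's expected payoff from Down: q·3 + (1−q)·3 = 3
  2q + 2 = 3  ⇒  2q = 1  ⇒  q = 1/2.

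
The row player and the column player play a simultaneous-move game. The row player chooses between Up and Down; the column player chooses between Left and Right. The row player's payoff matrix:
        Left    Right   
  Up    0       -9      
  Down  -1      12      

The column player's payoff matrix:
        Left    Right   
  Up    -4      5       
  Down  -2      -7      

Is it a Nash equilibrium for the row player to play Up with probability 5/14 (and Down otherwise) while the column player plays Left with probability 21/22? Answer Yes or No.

Yes

Check the column player's indifference given the row player's mix p = 5/14:
  payoff from Left = -19/7; payoff from Right = -19/7 — equal.
Check the row player's indifference given the column player's mix q = 21/22:
  payoff from Up = -9/22; payoff from Down = -9/22 — equal.
Both players are indifferent, so neither can profitably deviate.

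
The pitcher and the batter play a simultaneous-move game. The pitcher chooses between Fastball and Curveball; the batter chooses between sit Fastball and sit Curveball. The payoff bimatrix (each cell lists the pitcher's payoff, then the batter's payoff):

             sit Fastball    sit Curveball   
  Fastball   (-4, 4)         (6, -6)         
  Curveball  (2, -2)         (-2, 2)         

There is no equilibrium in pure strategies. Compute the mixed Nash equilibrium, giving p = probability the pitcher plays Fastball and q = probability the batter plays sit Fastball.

The batter's indifference between sit Fastball and sit Curveball determines the pitcher's mixing probability p:
  the batter's payoff from sit Fastball: p·4 + (1−p)·(-2) = 6p - 2
  the batter's payoff from sit Curveball: p·(-6) + (1−p)·2 = -8p + 2
  6p - 2 = -8p + 2  ⇒  14p = 4  ⇒  p = 2/7.
The batter's mix must leave the pitcher indifferent between Fastball and Curveball.
  the pitcher's expected payoff from Fastball: q·(-4) + (1−q)·6 = -10q + 6
  the pitcher's expected payoff from Curveball: q·2 + (1−q)·(-2) = 4q - 2
  -10q + 6 = 4q - 2  ⇒  -14q = -8  ⇒  q = 4/7.

p = 2/7, q = 4/7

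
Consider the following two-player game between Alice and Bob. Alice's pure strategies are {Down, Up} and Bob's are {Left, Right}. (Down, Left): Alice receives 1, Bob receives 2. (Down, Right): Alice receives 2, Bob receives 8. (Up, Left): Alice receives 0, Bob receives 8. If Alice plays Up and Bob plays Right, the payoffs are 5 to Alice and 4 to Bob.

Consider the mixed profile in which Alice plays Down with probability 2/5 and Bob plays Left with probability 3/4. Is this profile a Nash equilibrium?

Check Bob's indifference given Alice's mix p = 2/5:
  payoff from Left = 28/5; payoff from Right = 28/5 — equal.
Check Alice's indifference given Bob's mix q = 3/4:
  payoff from Down = 5/4; payoff from Up = 5/4 — equal.
Both players are indifferent, so neither can profitably deviate.

Yes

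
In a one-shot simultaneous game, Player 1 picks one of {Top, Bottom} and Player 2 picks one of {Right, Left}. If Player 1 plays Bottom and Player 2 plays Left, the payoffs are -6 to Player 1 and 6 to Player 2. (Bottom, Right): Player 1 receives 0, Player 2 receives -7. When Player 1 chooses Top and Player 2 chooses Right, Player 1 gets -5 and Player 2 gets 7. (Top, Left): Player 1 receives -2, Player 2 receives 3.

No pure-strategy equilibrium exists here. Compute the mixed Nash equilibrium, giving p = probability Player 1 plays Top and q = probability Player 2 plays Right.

For Player 2 to be willing to mix, Player 2 must be indifferent between Right and Left, which pins down Player 1's mix.
  Player 2's expected payoff from Right: p·7 + (1−p)·(-7) = 14p - 7
  Player 2's expected payoff from Left: p·3 + (1−p)·6 = -3p + 6
  14p - 7 = -3p + 6  ⇒  17p = 13  ⇒  p = 13/17.
For Player 1 to be willing to mix, Player 1 must be indifferent between Top and Bottom, which pins down Player 2's mix.
  Player 1's expected payoff from Top: q·(-5) + (1−q)·(-2) = -3q - 2
  Player 1's expected payoff from Bottom: q·0 + (1−q)·(-6) = 6q - 6
  -3q - 2 = 6q - 6  ⇒  -9q = -4  ⇒  q = 4/9.

p = 13/17, q = 4/9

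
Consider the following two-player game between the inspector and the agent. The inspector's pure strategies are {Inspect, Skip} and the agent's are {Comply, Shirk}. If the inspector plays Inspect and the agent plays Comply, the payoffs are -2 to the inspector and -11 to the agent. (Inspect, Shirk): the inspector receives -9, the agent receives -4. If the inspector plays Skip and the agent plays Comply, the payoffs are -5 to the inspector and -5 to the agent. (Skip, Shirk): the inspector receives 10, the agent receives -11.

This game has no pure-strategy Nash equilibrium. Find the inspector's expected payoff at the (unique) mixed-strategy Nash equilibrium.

-65/22

The agent's mix must leave the inspector indifferent between Inspect and Skip.
  the inspector's payoff to Inspect: q·(-2) + (1−q)·(-9) = 7q - 9
  the inspector's payoff to Skip: q·(-5) + (1−q)·10 = -15q + 10
  7q - 9 = -15q + 10  ⇒  22q = 19  ⇒  q = 19/22.
At equilibrium the inspector is indifferent across rows, so the inspector's payoff equals the payoff from Inspect: (19/22)·(-2) + (3/22)·(-9) = -65/22.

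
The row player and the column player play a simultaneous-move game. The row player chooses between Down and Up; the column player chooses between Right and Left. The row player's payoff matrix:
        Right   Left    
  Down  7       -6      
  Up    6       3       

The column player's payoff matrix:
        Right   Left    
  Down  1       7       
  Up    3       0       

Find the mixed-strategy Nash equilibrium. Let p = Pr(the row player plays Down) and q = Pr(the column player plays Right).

p = 1/3, q = 9/10

For the column player to be willing to mix, the column player must be indifferent between Right and Left, which pins down the row player's mix.
  the column player's payoff from Right: p·1 + (1−p)·3 = -2p + 3
  the column player's payoff from Left: p·7 + (1−p)·0 = 7p
  -2p + 3 = 7p  ⇒  -9p = -3  ⇒  p = 1/3.
Set the row player's expected payoff from Down equal to that from Up:
  the row player's payoff from Down: q·7 + (1−q)·(-6) = 13q - 6
  the row player's payoff from Up: q·6 + (1−q)·3 = 3q + 3
  13q - 6 = 3q + 3  ⇒  10q = 9  ⇒  q = 9/10.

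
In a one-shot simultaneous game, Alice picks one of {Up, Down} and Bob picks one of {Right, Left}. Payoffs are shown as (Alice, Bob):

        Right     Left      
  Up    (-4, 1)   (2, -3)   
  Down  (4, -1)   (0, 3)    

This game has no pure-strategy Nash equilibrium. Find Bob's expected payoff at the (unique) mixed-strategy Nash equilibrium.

0

In a mixed equilibrium Bob is indifferent between Right and Left; this condition fixes p.
  Bob's payoff from Right: p·1 + (1−p)·(-1) = 2p - 1
  Bob's payoff from Left: p·(-3) + (1−p)·3 = -6p + 3
  2p - 1 = -6p + 3  ⇒  8p = 4  ⇒  p = 1/2.
At equilibrium Bob is indifferent across columns, so Bob's payoff equals the payoff from Right: (1/2)·1 + (1/2)·(-1) = 0.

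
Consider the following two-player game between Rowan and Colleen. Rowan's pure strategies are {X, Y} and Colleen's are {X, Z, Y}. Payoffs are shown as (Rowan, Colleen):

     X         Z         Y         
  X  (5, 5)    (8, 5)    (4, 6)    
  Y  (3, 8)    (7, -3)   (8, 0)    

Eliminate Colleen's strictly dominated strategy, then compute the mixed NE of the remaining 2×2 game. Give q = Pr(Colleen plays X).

Colleen's strategy Z is strictly dominated by Y: 6 > 5 and 0 > -3. Eliminate Z.
Rowan's indifference between X and Y determines Colleen's mixing probability q:
  Rowan's payoff from X: q·5 + (1−q)·4 = q + 4
  Rowan's payoff from Y: q·3 + (1−q)·8 = -5q + 8
  q + 4 = -5q + 8  ⇒  6q = 4  ⇒  q = 2/3.

q = 2/3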